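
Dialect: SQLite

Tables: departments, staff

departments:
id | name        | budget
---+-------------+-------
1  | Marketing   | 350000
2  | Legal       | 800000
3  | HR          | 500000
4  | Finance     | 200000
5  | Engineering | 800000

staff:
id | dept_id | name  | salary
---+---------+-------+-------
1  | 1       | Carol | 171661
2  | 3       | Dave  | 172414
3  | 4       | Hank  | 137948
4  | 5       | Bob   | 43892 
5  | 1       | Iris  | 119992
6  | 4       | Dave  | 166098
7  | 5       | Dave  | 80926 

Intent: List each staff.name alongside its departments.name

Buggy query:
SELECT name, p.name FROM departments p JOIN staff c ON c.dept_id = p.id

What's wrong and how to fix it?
Bug: 'name' exists in both joined tables, so the database can't tell which one is meant

Fix: Qualify the column with its table alias (c.name)

Corrected query:
SELECT c.name, p.name FROM departments p JOIN staff c ON c.dept_id = p.id

Result:
name  | name       
------+------------
Carol | Marketing  
Dave  | HR         
Hank  | Finance    
Bob   | Engineering
Iris  | Marketing  
Dave  | Finance    
Dave  | Engineering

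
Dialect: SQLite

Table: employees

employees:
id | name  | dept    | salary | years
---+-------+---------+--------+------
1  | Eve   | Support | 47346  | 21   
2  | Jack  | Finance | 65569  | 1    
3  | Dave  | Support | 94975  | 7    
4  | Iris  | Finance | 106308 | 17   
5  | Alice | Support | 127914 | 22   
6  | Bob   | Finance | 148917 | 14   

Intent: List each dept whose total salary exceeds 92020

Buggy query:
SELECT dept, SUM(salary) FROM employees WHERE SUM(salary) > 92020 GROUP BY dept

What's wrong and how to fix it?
Bug: Aggregate functions cannot appear in a WHERE clause

Fix: Use HAVING (which filters groups after aggregation) instead of WHERE

Corrected query:
SELECT dept, SUM(salary) FROM employees GROUP BY dept HAVING SUM(salary) > 92020

Result:
dept    | SUM(salary)
--------+------------
Finance | 320794     
Support | 270235     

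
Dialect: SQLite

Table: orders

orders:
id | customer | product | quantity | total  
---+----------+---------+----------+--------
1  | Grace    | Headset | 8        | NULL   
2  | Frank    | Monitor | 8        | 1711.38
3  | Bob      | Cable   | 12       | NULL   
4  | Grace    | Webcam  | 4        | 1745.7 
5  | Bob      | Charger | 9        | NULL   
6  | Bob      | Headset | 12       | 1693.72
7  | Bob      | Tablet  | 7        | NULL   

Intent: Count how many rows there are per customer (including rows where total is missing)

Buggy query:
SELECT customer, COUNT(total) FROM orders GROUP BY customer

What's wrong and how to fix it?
Bug: COUNT(column) counts non-NULL values only; rows with NULL total aren't counted

Fix: Replace COUNT(total) with COUNT(*)

Corrected query:
SELECT customer, COUNT(*) FROM orders GROUP BY customer

Result:
customer | COUNT(*)
---------+---------
Bob      | 4       
Frank    | 1       
Grace    | 2       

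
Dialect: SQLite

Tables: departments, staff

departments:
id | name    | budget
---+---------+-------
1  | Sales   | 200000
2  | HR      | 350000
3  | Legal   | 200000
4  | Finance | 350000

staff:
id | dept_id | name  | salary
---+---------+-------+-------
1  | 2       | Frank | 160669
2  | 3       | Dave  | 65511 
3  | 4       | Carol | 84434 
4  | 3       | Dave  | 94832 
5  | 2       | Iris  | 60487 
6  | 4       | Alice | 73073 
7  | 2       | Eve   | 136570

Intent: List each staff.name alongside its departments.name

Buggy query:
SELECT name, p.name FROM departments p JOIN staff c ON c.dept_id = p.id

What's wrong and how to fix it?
Bug: 'name' exists in both joined tables, so the database can't tell which one is meant

Fix: Prefix ambiguous columns with the table alias

Corrected query:
SELECT c.name, p.name FROM departments p JOIN staff c ON c.dept_id = p.id

Result:
name  | name   
------+--------
Frank | HR     
Dave  | Legal  
Carol | Finance
Dave  | Legal  
Iris  | HR     
Alice | Finance
Eve   | HR     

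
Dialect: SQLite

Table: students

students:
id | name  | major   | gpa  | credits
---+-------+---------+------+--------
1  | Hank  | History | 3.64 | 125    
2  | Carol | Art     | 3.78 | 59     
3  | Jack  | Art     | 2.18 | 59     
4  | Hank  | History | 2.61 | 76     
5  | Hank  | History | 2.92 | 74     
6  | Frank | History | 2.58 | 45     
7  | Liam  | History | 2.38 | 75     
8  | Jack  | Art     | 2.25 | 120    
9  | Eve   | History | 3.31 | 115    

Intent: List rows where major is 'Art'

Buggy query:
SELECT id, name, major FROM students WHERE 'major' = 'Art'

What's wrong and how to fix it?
Bug: 'major' in single quotes is a string literal, not the column; the comparison is literal-vs-literal and never true

Fix: Reference the column as major without single quotes

Corrected query:
SELECT id, name, major FROM students WHERE major = 'Art'

Result:
id | name  | major
---+-------+------
2  | Carol | Art  
3  | Jack  | Art  
8  | Jack  | Art  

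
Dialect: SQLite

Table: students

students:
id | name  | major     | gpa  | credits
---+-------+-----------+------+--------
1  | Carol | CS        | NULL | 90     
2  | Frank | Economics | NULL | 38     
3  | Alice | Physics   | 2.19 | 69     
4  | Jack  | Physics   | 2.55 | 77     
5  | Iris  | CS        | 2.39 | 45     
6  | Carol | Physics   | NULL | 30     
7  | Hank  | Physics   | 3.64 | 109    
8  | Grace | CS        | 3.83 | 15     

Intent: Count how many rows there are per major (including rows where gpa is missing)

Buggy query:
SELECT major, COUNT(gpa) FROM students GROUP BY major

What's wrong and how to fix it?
Bug: COUNT(gpa) skips NULLs, so groups with missing gpa are undercounted

Fix: Use COUNT(*) to count all rows regardless of NULL

Corrected query:
SELECT major, COUNT(*) FROM students GROUP BY major

Result:
major     | COUNT(*)
----------+---------
CS        | 3       
Economics | 1       
Physics   | 4       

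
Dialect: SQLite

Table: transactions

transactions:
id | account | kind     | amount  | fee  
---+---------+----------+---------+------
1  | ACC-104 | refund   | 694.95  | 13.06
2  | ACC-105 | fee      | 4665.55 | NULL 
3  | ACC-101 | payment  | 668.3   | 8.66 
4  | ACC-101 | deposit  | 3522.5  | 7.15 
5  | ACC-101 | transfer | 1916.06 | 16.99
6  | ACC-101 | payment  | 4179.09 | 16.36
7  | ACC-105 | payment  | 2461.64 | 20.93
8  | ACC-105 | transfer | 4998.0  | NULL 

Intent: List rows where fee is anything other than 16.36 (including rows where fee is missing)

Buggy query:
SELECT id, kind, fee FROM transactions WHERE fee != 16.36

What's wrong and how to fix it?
Bug: Inequality against NULL is unknown, not true; rows with NULL are dropped

Fix: Handle NULL separately with IS NULL alongside the inequality

Corrected query:
SELECT id, kind, fee FROM transactions WHERE fee != 16.36 OR fee IS NULL

Result:
id | kind     | fee  
---+----------+------
1  | refund   | 13.06
2  | fee      | NULL 
3  | payment  | 8.66 
4  | deposit  | 7.15 
5  | transfer | 16.99
7  | payment  | 20.93
8  | transfer | NULL 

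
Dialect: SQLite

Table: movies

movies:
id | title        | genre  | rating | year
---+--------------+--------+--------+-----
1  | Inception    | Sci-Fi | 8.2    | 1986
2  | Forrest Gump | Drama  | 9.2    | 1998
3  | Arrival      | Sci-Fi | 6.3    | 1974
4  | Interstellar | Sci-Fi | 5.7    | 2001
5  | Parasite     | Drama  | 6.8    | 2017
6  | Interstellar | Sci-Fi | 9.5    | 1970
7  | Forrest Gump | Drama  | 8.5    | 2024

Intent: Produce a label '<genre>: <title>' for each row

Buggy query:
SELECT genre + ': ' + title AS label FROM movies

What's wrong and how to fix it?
Bug: '+' is numeric addition; on text columns SQLite converts them to 0 instead of concatenating

Fix: Use the || operator for string concatenation

Corrected query:
SELECT genre || ': ' || title AS label FROM movies

Result:
label               
--------------------
Sci-Fi: Inception   
Drama: Forrest Gump 
Sci-Fi: Arrival     
Sci-Fi: Interstellar
Drama: Parasite     
Sci-Fi: Interstellar
Drama: Forrest Gump 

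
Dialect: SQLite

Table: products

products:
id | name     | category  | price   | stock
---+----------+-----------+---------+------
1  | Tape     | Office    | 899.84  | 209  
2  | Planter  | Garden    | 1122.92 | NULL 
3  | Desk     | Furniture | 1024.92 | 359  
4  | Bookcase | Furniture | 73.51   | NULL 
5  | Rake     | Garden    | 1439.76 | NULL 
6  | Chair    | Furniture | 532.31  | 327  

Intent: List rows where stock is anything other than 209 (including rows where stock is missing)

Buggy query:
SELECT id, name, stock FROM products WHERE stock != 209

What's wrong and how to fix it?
Bug: Inequality against NULL is unknown, not true; rows with NULL are dropped

Fix: Add an explicit OR stock IS NULL to include the missing-value rows

Corrected query:
SELECT id, name, stock FROM products WHERE stock != 209 OR stock IS NULL

Result:
id | name     | stock
---+----------+------
2  | Planter  | NULL 
3  | Desk     | 359  
4  | Bookcase | NULL 
5  | Rake     | NULL 
6  | Chair    | 327  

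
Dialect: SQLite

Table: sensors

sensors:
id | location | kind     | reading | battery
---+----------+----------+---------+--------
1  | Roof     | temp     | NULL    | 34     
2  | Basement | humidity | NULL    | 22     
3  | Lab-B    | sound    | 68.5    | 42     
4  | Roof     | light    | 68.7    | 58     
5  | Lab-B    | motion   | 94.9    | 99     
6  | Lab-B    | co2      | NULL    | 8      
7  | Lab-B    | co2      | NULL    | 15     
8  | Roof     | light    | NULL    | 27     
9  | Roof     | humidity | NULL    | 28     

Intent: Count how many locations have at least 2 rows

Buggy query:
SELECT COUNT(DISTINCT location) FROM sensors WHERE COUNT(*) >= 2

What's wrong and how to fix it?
Bug: WHERE filters individual rows, not groups, so a group-level COUNT is invalid there

Fix: Group first with HAVING COUNT(*) >= 2, then COUNT the resulting groups

Corrected query:
SELECT COUNT(*) FROM (SELECT location FROM sensors GROUP BY location HAVING COUNT(*) >= 2)

Result:
COUNT(*)
--------
2       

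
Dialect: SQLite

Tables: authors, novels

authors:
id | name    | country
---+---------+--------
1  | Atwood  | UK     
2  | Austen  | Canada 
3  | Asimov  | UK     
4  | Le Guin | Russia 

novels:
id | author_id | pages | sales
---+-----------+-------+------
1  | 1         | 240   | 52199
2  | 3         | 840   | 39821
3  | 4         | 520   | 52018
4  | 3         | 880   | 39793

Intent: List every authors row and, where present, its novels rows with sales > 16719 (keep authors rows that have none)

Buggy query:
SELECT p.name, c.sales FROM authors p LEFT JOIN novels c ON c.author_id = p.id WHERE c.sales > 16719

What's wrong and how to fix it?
Bug: A WHERE condition on the right-hand table after LEFT JOIN drops unmatched parents

Fix: Move the right-table condition into the ON clause so unmatched parents are kept

Corrected query:
SELECT p.name, c.sales FROM authors p LEFT JOIN novels c ON c.author_id = p.id AND c.sales > 16719

Result:
name    | sales
--------+------
Atwood  | 52199
Austen  | NULL 
Asimov  | 39793
Asimov  | 39821
Le Guin | 52018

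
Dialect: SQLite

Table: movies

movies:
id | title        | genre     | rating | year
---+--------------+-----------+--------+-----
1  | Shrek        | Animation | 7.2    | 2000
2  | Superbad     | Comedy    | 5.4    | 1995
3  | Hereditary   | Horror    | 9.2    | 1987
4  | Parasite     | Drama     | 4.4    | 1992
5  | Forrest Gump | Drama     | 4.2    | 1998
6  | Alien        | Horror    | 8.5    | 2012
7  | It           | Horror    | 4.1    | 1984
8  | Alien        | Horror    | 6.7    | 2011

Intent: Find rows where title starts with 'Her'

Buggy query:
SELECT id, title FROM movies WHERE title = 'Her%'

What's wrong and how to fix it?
Bug: '=' compares the literal string including the % character; pattern matching needs LIKE

Fix: Use LIKE for wildcard pattern matching

Corrected query:
SELECT id, title FROM movies WHERE title LIKE 'Her%'

Result:
id | title     
---+-----------
3  | Hereditary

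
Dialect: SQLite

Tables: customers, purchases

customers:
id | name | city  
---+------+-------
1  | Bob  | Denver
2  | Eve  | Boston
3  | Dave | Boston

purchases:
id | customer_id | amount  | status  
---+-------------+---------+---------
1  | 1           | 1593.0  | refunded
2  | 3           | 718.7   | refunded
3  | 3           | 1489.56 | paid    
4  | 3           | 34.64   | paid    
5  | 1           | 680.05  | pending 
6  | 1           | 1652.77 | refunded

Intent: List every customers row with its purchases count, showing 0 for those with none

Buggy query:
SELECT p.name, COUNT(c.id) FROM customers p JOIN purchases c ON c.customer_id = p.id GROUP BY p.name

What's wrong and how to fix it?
Bug: INNER JOIN drops customers rows that have no matching purchases rows

Fix: Use LEFT JOIN so parents without children still appear (COUNT(c.id) gives 0)

Corrected query:
SELECT p.name, COUNT(c.id) FROM customers p LEFT JOIN purchases c ON c.customer_id = p.id GROUP BY p.name

Result:
name | COUNT(c.id)
-----+------------
Bob  | 3          
Dave | 3          
Eve  | 0          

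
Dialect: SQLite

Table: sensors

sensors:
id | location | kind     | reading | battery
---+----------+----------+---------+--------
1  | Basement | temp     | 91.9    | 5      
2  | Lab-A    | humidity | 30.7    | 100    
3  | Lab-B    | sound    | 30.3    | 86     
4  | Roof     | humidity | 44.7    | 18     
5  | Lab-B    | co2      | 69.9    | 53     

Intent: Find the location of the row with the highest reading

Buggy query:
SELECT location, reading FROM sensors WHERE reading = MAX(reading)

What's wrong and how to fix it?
Bug: MAX(reading) is an aggregate and cannot be used directly in WHERE

Fix: Wrap MAX in a scalar subquery so WHERE compares against a single value

Corrected query:
SELECT location, reading FROM sensors WHERE reading = (SELECT MAX(reading) FROM sensors)

Result:
location | reading
---------+--------
Basement | 91.9   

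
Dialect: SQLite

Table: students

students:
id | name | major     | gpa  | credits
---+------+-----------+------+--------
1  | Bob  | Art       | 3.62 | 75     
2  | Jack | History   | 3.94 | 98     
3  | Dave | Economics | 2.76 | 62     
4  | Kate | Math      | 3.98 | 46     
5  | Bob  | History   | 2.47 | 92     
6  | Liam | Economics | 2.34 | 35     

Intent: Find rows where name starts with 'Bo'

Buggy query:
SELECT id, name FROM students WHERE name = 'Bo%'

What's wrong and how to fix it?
Bug: Wildcards only work with LIKE; '=' treats '%' as a literal character

Fix: Use LIKE for wildcard pattern matching

Corrected query:
SELECT id, name FROM students WHERE name LIKE 'Bo%'

Result:
id | name
---+-----
1  | Bob 
5  | Bob 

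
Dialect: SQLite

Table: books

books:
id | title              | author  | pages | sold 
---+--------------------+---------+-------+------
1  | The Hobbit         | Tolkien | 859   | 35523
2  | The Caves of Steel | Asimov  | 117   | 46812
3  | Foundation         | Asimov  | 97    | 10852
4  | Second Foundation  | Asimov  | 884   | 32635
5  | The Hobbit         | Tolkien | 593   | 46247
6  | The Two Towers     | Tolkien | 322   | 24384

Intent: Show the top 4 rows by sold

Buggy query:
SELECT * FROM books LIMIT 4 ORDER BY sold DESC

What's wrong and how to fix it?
Bug: LIMIT must come after ORDER BY

Fix: Sort with ORDER BY, then apply LIMIT

Corrected query:
SELECT * FROM books ORDER BY sold DESC LIMIT 4

Result:
id | title              | author  | pages | sold 
---+--------------------+---------+-------+------
2  | The Caves of Steel | Asimov  | 117   | 46812
5  | The Hobbit         | Tolkien | 593   | 46247
1  | The Hobbit         | Tolkien | 859   | 35523
4  | Second Foundation  | Asimov  | 884   | 32635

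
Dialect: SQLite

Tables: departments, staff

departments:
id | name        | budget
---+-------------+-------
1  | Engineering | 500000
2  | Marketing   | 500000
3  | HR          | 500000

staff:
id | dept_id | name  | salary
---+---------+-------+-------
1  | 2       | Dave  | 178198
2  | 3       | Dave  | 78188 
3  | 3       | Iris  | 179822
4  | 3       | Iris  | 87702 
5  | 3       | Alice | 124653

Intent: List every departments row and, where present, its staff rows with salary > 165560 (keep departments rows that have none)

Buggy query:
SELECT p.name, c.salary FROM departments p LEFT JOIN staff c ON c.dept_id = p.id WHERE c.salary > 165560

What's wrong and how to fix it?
Bug: A WHERE condition on the right-hand table after LEFT JOIN drops unmatched parents

Fix: Put 'c.salary > 165560' in the JOIN's ON clause instead of WHERE

Corrected query:
SELECT p.name, c.salary FROM departments p LEFT JOIN staff c ON c.dept_id = p.id AND c.salary > 165560

Result:
name        | salary
------------+-------
Engineering | NULL  
Marketing   | 178198
HR          | 179822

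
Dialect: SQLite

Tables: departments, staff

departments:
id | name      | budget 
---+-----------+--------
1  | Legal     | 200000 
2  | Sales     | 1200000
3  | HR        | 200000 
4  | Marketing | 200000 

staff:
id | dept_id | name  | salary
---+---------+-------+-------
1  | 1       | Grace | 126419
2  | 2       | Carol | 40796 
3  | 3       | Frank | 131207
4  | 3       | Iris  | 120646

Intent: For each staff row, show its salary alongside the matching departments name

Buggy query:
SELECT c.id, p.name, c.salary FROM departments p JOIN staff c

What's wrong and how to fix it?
Bug: Missing join condition: each staff row is matched to all departments rows instead of just its own

Fix: Specify the join condition linking the foreign key to the parent id

Corrected query:
SELECT c.id, p.name, c.salary FROM departments p JOIN staff c ON c.dept_id = p.id

Result:
id | name  | salary
---+-------+-------
1  | Legal | 126419
2  | Sales | 40796 
3  | HR    | 131207
4  | HR    | 120646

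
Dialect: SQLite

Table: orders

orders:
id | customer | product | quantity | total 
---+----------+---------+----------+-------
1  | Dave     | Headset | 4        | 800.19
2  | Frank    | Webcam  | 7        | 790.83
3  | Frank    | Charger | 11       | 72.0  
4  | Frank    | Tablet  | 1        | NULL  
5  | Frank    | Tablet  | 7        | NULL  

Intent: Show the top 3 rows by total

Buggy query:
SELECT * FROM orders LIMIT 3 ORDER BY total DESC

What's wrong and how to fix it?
Bug: ORDER BY cannot follow LIMIT; LIMIT is the final clause

Fix: Swap the clauses: ORDER BY first, then LIMIT

Corrected query:
SELECT * FROM orders ORDER BY total DESC LIMIT 3

Result:
id | customer | product | quantity | total 
---+----------+---------+----------+-------
1  | Dave     | Headset | 4        | 800.19
2  | Frank    | Webcam  | 7        | 790.83
3  | Frank    | Charger | 11       | 72    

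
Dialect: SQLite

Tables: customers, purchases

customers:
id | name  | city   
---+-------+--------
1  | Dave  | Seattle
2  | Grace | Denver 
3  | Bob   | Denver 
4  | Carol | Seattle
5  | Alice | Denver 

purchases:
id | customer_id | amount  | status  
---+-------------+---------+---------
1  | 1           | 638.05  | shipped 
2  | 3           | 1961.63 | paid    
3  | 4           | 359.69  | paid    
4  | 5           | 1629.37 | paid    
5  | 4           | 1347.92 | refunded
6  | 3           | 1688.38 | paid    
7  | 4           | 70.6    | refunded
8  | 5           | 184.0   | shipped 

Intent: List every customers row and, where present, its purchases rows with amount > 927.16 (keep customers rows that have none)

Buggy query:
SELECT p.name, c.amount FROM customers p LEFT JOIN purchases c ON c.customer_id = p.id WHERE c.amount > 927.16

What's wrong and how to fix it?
Bug: Filtering c.amount in WHERE discards the NULL rows produced by LEFT JOIN, turning it into an inner join

Fix: Put 'c.amount > 927.16' in the JOIN's ON clause instead of WHERE

Corrected query:
SELECT p.name, c.amount FROM customers p LEFT JOIN purchases c ON c.customer_id = p.id AND c.amount > 927.16

Result:
name  | amount 
------+--------
Dave  | NULL   
Grace | NULL   
Bob   | 1688.38
Bob   | 1961.63
Carol | 1347.92
Alice | 1629.37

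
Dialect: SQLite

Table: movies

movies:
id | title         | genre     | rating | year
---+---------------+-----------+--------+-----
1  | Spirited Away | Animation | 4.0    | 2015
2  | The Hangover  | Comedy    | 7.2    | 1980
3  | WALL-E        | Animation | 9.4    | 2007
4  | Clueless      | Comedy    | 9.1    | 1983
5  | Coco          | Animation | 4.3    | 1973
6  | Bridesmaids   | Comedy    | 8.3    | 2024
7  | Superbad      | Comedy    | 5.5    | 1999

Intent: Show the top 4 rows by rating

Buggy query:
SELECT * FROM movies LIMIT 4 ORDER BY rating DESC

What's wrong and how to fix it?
Bug: ORDER BY cannot follow LIMIT; LIMIT is the final clause

Fix: Swap the clauses: ORDER BY first, then LIMIT

Corrected query:
SELECT * FROM movies ORDER BY rating DESC LIMIT 4

Result:
id | title        | genre     | rating | year
---+--------------+-----------+--------+-----
3  | WALL-E       | Animation | 9.4    | 2007
4  | Clueless     | Comedy    | 9.1    | 1983
6  | Bridesmaids  | Comedy    | 8.3    | 2024
2  | The Hangover | Comedy    | 7.2    | 1980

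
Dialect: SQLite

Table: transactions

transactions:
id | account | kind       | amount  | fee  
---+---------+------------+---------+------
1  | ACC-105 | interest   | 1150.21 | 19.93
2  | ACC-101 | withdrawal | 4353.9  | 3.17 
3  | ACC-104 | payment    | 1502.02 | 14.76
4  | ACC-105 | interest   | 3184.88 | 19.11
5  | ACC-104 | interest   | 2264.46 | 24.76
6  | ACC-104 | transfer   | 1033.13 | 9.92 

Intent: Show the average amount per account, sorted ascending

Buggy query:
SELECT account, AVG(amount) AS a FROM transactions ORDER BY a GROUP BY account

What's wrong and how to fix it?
Bug: ORDER BY appears before GROUP BY; SQL clause order requires GROUP BY first

Fix: Move ORDER BY to the end, after GROUP BY

Corrected query:
SELECT account, AVG(amount) AS a FROM transactions GROUP BY account ORDER BY a

Result:
account | a       
--------+---------
ACC-104 | 1599.87 
ACC-105 | 2167.545
ACC-101 | 4353.9  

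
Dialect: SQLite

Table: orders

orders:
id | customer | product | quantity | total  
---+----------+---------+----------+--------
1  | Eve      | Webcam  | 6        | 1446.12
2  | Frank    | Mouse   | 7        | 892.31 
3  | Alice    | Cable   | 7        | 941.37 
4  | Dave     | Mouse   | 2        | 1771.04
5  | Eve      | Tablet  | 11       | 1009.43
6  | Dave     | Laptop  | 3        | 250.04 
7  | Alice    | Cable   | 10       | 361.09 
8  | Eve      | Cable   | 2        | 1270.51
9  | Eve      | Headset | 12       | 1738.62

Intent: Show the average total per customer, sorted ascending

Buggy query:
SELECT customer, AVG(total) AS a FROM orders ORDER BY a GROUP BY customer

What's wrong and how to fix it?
Bug: ORDER BY appears before GROUP BY; SQL clause order requires GROUP BY first

Fix: Reorder: SELECT … FROM … GROUP BY … ORDER BY …

Corrected query:
SELECT customer, AVG(total) AS a FROM orders GROUP BY customer ORDER BY a

Result:
customer | a      
---------+--------
Alice    | 651.23 
Frank    | 892.31 
Dave     | 1010.54
Eve      | 1366.17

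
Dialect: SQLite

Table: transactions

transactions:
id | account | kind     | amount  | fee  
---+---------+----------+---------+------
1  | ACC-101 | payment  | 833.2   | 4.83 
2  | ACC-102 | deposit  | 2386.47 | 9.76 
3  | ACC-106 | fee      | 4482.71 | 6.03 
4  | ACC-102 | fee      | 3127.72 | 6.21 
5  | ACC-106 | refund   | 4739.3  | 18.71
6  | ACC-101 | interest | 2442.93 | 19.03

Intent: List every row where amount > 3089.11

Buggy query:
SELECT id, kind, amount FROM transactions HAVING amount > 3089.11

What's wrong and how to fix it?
Bug: HAVING filters the output of aggregation, but this query has no GROUP BY and no aggregate functions, so SQLite rejects it (HAVING clause on a non-aggregate query); the condition here is per row

Fix: Replace HAVING with WHERE since the condition applies to individual rows

Corrected query:
SELECT id, kind, amount FROM transactions WHERE amount > 3089.11

Result:
id | kind   | amount 
---+--------+--------
3  | fee    | 4482.71
4  | fee    | 3127.72
5  | refund | 4739.3 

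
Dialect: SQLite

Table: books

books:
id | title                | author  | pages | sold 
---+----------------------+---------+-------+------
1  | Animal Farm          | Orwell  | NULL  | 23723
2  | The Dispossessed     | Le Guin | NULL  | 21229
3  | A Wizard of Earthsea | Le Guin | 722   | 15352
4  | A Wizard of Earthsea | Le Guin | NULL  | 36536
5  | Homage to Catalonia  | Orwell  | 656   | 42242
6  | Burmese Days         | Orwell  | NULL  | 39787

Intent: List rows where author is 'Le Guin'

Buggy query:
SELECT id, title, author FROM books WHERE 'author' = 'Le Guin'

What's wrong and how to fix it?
Bug: 'author' in single quotes is a string literal, not the column; the comparison is literal-vs-literal and never true

Fix: Reference the column as author without single quotes

Corrected query:
SELECT id, title, author FROM books WHERE author = 'Le Guin'

Result:
id | title                | author 
---+----------------------+--------
2  | The Dispossessed     | Le Guin
3  | A Wizard of Earthsea | Le Guin
4  | A Wizard of Earthsea | Le Guin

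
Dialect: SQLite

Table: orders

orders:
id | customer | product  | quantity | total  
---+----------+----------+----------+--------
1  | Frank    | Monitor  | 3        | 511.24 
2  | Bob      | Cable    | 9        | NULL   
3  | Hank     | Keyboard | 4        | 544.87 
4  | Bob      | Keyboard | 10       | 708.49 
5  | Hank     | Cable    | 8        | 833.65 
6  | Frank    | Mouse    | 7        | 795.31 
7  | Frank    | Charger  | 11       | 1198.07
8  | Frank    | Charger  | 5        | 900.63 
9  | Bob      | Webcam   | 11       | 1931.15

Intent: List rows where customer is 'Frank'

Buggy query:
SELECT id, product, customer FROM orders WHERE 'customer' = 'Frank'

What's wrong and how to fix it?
Bug: Single quotes denote string literals in SQL; the column name is being compared as a constant string

Fix: Reference the column as customer without single quotes

Corrected query:
SELECT id, product, customer FROM orders WHERE customer = 'Frank'

Result:
id | product | customer
---+---------+---------
1  | Monitor | Frank   
6  | Mouse   | Frank   
7  | Charger | Frank   
8  | Charger | Frank   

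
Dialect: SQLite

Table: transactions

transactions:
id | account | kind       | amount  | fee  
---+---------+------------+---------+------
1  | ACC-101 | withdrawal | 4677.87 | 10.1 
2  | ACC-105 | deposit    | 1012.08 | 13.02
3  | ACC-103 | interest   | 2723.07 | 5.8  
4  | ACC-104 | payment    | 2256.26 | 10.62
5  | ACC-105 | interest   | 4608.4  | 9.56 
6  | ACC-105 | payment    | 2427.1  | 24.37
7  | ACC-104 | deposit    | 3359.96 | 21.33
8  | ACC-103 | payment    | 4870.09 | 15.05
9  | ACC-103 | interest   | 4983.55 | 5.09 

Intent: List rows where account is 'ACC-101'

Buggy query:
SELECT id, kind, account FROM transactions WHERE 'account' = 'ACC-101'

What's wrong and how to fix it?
Bug: 'account' in single quotes is a string literal, not the column; the comparison is literal-vs-literal and never true

Fix: Remove the quotes around the column name (or use double quotes for an identifier)

Corrected query:
SELECT id, kind, account FROM transactions WHERE account = 'ACC-101'

Result:
id | kind       | account
---+------------+--------
1  | withdrawal | ACC-101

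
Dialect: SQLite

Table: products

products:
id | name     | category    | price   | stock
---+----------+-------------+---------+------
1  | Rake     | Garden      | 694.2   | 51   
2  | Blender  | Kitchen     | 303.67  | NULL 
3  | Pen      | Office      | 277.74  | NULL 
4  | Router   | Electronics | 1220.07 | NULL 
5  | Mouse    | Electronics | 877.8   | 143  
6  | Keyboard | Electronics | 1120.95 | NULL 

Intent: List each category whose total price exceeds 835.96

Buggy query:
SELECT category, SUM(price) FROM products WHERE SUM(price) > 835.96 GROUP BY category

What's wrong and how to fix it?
Bug: SUM(price) is an aggregate, but WHERE filters rows before aggregation

Fix: Move the aggregate condition to a HAVING clause

Corrected query:
SELECT category, SUM(price) FROM products GROUP BY category HAVING SUM(price) > 835.96

Result:
category    | SUM(price)
------------+-----------
Electronics | 3218.82   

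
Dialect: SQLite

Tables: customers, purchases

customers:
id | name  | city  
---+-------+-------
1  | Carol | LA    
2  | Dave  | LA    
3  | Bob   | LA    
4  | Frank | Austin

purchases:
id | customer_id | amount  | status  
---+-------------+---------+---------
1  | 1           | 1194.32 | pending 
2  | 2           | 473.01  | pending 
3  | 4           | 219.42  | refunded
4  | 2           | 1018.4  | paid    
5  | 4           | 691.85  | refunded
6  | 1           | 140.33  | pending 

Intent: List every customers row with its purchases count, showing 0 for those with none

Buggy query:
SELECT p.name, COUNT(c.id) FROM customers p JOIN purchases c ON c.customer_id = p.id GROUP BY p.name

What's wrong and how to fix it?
Bug: An inner join excludes parents with zero children

Fix: Switch to LEFT JOIN to retain unmatched parent rows

Corrected query:
SELECT p.name, COUNT(c.id) FROM customers p LEFT JOIN purchases c ON c.customer_id = p.id GROUP BY p.name

Result:
name  | COUNT(c.id)
------+------------
Bob   | 0          
Carol | 2          
Dave  | 2          
Frank | 2          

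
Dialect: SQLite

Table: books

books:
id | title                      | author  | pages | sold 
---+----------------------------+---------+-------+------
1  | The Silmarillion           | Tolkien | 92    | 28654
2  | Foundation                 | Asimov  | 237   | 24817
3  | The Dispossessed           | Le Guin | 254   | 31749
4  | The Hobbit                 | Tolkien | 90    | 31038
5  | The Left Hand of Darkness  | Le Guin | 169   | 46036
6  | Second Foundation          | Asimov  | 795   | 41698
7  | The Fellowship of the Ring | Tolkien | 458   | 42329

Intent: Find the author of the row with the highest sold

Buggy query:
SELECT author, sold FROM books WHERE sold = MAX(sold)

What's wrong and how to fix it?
Bug: MAX(sold) is an aggregate and cannot be used directly in WHERE

Fix: Wrap MAX in a scalar subquery so WHERE compares against a single value

Corrected query:
SELECT author, sold FROM books WHERE sold = (SELECT MAX(sold) FROM books)

Result:
author  | sold 
--------+------
Le Guin | 46036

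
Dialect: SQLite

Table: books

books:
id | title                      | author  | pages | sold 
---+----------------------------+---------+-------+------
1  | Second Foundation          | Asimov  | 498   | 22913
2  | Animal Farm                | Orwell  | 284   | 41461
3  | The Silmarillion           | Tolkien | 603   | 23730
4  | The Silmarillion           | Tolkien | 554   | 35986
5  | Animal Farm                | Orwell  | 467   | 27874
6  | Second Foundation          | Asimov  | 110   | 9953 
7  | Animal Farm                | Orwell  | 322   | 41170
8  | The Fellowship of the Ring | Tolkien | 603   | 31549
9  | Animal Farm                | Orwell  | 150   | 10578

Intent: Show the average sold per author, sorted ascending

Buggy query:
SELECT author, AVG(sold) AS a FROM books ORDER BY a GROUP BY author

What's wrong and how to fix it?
Bug: GROUP BY must precede ORDER BY

Fix: Move ORDER BY to the end, after GROUP BY

Corrected query:
SELECT author, AVG(sold) AS a FROM books GROUP BY author ORDER BY a

Result:
author  | a           
--------+-------------
Asimov  | 16433       
Orwell  | 30270.75    
Tolkien | 30421.666667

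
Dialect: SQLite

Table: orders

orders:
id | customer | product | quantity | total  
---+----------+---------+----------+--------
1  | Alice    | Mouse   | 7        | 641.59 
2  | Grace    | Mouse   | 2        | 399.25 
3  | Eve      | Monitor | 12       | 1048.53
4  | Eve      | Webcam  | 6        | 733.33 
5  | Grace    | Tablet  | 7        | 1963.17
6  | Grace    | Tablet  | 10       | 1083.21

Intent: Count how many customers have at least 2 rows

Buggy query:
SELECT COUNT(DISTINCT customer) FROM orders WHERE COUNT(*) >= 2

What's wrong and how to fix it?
Bug: COUNT(*) cannot appear in WHERE; the per-group count doesn't exist yet

Fix: Group first with HAVING COUNT(*) >= 2, then COUNT the resulting groups

Corrected query:
SELECT COUNT(*) FROM (SELECT customer FROM orders GROUP BY customer HAVING COUNT(*) >= 2)

Result:
COUNT(*)
--------
2       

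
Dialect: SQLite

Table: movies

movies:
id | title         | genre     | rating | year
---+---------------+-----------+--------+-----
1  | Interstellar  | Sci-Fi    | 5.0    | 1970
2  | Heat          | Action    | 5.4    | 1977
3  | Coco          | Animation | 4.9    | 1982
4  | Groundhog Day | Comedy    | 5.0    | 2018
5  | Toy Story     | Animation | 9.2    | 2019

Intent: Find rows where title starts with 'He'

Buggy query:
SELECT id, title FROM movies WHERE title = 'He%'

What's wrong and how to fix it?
Bug: '=' compares the literal string including the % character; pattern matching needs LIKE

Fix: Use LIKE for wildcard pattern matching

Corrected query:
SELECT id, title FROM movies WHERE title LIKE 'He%'

Result:
id | title
---+------
2  | Heat 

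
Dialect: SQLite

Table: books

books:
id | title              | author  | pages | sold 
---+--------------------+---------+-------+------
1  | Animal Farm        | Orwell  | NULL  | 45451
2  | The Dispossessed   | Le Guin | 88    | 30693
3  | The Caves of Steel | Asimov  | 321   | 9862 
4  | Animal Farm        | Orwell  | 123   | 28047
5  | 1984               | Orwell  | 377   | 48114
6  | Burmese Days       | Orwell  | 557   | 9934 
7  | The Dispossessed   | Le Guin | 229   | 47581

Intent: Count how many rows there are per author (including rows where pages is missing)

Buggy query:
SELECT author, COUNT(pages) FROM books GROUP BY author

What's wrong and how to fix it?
Bug: COUNT(column) counts non-NULL values only; rows with NULL pages aren't counted

Fix: Replace COUNT(pages) with COUNT(*)

Corrected query:
SELECT author, COUNT(*) FROM books GROUP BY author

Result:
author  | COUNT(*)
--------+---------
Asimov  | 1       
Le Guin | 2       
Orwell  | 4       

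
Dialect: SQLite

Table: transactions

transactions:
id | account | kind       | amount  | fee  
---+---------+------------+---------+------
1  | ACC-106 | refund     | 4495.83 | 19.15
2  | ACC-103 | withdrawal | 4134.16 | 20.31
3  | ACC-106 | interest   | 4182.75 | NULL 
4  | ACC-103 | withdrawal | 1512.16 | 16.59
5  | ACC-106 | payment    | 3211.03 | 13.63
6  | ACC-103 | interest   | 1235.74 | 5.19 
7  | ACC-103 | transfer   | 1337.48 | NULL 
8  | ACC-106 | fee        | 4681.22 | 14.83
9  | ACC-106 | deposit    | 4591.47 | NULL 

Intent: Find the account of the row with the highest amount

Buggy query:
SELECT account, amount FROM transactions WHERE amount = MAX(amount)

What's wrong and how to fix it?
Bug: MAX(amount) is an aggregate and cannot be used directly in WHERE

Fix: Use a subquery: WHERE amount = (SELECT MAX(amount) FROM transactions)

Corrected query:
SELECT account, amount FROM transactions WHERE amount = (SELECT MAX(amount) FROM transactions)

Result:
account | amount 
--------+--------
ACC-106 | 4681.22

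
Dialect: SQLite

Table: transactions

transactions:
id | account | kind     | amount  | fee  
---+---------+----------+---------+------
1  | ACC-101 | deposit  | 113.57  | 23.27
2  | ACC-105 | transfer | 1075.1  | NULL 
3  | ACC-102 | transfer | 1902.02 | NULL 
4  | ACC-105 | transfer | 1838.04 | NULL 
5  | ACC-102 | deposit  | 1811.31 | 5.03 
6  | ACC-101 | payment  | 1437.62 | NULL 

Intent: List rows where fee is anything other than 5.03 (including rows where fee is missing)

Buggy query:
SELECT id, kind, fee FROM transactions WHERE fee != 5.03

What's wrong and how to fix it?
Bug: Inequality against NULL is unknown, not true; rows with NULL are dropped

Fix: Handle NULL separately with IS NULL alongside the inequality

Corrected query:
SELECT id, kind, fee FROM transactions WHERE fee != 5.03 OR fee IS NULL

Result:
id | kind     | fee  
---+----------+------
1  | deposit  | 23.27
2  | transfer | NULL 
3  | transfer | NULL 
4  | transfer | NULL 
6  | payment  | NULL 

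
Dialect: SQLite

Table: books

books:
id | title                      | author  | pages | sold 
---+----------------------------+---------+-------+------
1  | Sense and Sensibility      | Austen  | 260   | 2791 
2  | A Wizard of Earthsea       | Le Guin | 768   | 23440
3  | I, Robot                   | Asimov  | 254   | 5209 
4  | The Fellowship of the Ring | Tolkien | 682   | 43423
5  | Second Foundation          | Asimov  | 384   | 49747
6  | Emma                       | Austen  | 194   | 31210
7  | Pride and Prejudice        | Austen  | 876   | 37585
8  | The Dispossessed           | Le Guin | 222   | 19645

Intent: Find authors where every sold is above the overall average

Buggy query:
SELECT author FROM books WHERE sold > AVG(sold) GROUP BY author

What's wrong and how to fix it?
Bug: WHERE evaluates per row before aggregation, so AVG() is unavailable

Fix: Use a subquery for AVG and a HAVING MIN(...) filter so the condition holds for every row in the group

Corrected query:
SELECT author FROM books GROUP BY author HAVING MIN(sold) > (SELECT AVG(sold) FROM books)

Result:
author 
-------
Tolkien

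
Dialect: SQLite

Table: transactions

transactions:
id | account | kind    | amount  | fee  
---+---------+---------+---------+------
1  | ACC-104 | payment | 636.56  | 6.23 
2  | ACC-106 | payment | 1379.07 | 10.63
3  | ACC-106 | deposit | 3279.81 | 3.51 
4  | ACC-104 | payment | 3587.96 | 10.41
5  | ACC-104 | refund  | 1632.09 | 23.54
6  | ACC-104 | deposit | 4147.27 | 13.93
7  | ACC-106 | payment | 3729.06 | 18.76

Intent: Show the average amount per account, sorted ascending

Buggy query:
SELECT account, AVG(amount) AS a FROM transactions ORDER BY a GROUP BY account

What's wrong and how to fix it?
Bug: ORDER BY appears before GROUP BY; SQL clause order requires GROUP BY first

Fix: Move ORDER BY to the end, after GROUP BY

Corrected query:
SELECT account, AVG(amount) AS a FROM transactions GROUP BY account ORDER BY a

Result:
account | a      
--------+--------
ACC-104 | 2500.97
ACC-106 | 2795.98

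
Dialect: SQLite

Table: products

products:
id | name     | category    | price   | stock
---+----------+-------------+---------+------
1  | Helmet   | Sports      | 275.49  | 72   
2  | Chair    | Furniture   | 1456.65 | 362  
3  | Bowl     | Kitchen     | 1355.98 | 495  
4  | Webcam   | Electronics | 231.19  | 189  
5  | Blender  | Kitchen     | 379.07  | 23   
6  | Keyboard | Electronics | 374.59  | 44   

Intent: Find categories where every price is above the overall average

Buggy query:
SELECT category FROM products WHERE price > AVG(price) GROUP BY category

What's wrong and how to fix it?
Bug: AVG() is an aggregate; it can't sit directly in WHERE

Fix: Compute the overall average in a scalar subquery and compare each group's MIN against it in HAVING

Corrected query:
SELECT category FROM products GROUP BY category HAVING MIN(price) > (SELECT AVG(price) FROM products)

Result:
category 
---------
Furniture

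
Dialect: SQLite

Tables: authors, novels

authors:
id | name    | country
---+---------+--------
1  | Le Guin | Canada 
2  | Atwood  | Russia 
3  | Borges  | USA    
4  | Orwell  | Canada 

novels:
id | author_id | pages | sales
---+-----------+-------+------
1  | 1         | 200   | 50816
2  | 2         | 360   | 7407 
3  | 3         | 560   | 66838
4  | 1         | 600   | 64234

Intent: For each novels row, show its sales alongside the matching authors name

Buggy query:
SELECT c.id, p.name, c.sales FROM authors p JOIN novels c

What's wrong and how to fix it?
Bug: Missing join condition: each novels row is matched to all authors rows instead of just its own

Fix: Specify the join condition linking the foreign key to the parent id

Corrected query:
SELECT c.id, p.name, c.sales FROM authors p JOIN novels c ON c.author_id = p.id

Result:
id | name    | sales
---+---------+------
1  | Le Guin | 50816
2  | Atwood  | 7407 
3  | Borges  | 66838
4  | Le Guin | 64234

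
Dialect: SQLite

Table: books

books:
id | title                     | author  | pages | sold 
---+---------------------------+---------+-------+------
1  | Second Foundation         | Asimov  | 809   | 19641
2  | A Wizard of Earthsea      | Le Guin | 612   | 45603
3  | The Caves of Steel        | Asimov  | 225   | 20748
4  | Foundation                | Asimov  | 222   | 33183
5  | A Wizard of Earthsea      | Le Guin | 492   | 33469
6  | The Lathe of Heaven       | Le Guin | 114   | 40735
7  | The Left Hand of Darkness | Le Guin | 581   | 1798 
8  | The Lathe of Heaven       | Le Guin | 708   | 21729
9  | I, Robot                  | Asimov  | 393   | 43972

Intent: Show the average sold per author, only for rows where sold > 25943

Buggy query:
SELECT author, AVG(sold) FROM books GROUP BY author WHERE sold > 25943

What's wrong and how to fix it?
Bug: Row-level WHERE must come before GROUP BY in the clause order

Fix: Place WHERE between FROM and GROUP BY

Corrected query:
SELECT author, AVG(sold) FROM books WHERE sold > 25943 GROUP BY author

Result:
author  | AVG(sold)   
--------+-------------
Asimov  | 38577.5     
Le Guin | 39935.666667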